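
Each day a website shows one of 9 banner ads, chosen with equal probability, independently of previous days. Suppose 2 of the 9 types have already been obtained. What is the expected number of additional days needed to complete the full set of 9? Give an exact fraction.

3267/140

Starting from 2 distinct types, each trial gives a new one with probability (9−i)/9 when i types are held, so the wait for the next new type is 9/(9−i).
E = 9/7 + 9/6 + 9/5 + 9/4 + 9/3 + 9/2 + 9/1 = 3267/140.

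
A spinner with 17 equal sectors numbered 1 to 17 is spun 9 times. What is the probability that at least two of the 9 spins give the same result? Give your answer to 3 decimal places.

0.926

P(all 9 different) = 17/17 · 16/17 · ··· · 9/17 ≈ 0.074.
P(at least two equal) = 1 − 0.074 = 0.926.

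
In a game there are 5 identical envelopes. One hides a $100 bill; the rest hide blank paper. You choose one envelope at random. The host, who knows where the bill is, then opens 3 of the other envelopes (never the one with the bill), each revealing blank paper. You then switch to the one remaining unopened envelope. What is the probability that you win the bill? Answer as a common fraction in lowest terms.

Your original envelope holds the bill with probability 1/5, so the other 4 collectively hold it with probability 4/5.
The host can always find 3 empty envelopes to open, so the reveals don't change that 4/5; it is now spread over the 1 remaining unopened envelope.
P(win by switching) = (4/5) · (1/1) = 4/5.

4/5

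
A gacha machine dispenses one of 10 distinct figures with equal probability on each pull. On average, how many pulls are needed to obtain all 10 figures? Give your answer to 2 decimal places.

After i distinct types are collected, each trial gives a new one with probability (10−i)/10, so the expected wait for the next new type is 10/(10−i).
E = 10/10 + 10/9 + 10/8 + 10/7 + 10/6 + 10/5 + 10/4 + 10/3 + 10/2 + 10/1 = 7381/252 ≈ 29.29.

29.29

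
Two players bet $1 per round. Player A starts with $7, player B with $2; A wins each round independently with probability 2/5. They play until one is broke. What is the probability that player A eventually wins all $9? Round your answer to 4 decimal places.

Let r = q/p = (3/5)/(2/5) = 3/2. The recurrence P(i) = p·P(i+1) + q·P(i−1) with P(0)=0, P(9)=1 gives P(i) = (1 − r^i)/(1 − r^9).
P(7) = (1 − (3/2)^7) / (1 − (3/2)^9) = 8236/19171 ≈ 0.4296.

0.4296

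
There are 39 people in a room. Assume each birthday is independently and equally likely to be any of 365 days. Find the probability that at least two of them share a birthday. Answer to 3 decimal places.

0.878

It's easier to compute the probability that all 39 are distinct.
P(all distinct) = 365/365 · 364/365 · ··· · 327/365 ≈ 0.122.
So the probability of at least one match is 1 − 0.122 = 0.878.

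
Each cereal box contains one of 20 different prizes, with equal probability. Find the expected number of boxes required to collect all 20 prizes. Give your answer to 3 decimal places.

71.955

After i distinct types are collected, each trial gives a new one with probability (20−i)/20, so the expected wait for the next new type is 20/(20−i).
E = 20/20 + 20/19 + 20/18 + 20/17 + 20/16 + 20/15 + 20/14 + 20/13 + 20/12 + 20/11 + 20/10 + 20/9 + 20/8 + 20/7 + 20/6 + 20/5 + 20/4 + 20/3 + 20/2 + 20/1 = 279175675/3879876 ≈ 71.955.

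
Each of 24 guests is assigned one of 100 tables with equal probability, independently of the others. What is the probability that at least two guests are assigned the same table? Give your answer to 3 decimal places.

It's easier to compute the probability that all 24 are distinct.
P(all distinct) = 100/100 · 99/100 · ··· · 77/100 ≈ 0.049.
So the probability of at least one match is 1 − 0.049 = 0.951.

0.951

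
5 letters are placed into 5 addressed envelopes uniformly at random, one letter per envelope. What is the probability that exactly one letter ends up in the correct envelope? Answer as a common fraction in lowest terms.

3/8

Choose which one is fixed: C(5,1) = 5 ways.
The remaining 4 must have no fixed point: D(4) = 9.
P = 5·9/120 = 3/8.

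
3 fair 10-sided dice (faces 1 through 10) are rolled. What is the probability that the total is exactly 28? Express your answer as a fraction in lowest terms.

There are 10^3 = 1000 equally likely outcomes.
The number of ordered 3-tuples from {1,…,10} summing to 28 is 6.
P(sum = 28) = 6/1000 = 3/500.

3/500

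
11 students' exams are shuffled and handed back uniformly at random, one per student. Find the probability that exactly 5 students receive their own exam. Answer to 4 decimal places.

Choose which 5 of the 11 are fixed: C(11,5) = 462 ways.
The remaining 6 must have no fixed point: D(6) = 265.
P = 462·265/39916800 = 53/17280 ≈ 0.0031.

0.0031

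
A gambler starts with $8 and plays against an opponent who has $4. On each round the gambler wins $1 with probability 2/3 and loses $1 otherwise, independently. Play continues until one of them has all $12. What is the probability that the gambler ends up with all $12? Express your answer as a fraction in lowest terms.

Let r = q/p = (1/3)/(2/3) = 1/2. The recurrence P(i) = p·P(i+1) + q·P(i−1) with P(0)=0, P(12)=1 gives P(i) = (1 − r^i)/(1 − r^12).
P(8) = (1 − (1/2)^8) / (1 − (1/2)^12) = 272/273.

272/273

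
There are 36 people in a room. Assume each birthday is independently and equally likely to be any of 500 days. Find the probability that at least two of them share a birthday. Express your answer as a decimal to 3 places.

It's easier to compute the probability that all 36 are distinct.
P(all distinct) = 500/500 · 499/500 · ··· · 465/500 ≈ 0.275.
So the probability of at least one match is 1 − 0.275 = 0.725.

0.725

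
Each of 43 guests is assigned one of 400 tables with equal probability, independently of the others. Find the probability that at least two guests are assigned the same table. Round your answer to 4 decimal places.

0.9039

It's easier to compute the probability that all 43 are distinct.
P(all distinct) = 400/400 · 399/400 · ··· · 358/400 ≈ 0.0961.
So the probability of at least one match is 1 − 0.0961 = 0.9039.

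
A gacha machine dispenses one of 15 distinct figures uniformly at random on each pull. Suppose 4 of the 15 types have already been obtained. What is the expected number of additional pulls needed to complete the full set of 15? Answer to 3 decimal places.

Starting from 4 distinct types, each trial gives a new one with probability (15−i)/15 when i types are held, so the wait for the next new type is 15/(15−i).
E = 15/11 + 15/10 + 15/9 + 15/8 + 15/7 + 15/6 + 15/5 + 15/4 + 15/3 + 15/2 + 15/1 = 83711/1848 ≈ 45.298.

45.298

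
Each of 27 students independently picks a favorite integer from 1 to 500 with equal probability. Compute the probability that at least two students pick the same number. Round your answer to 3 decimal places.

It's easier to compute the probability that all 27 are distinct.
P(all distinct) = 500/500 · 499/500 · ··· · 474/500 ≈ 0.489.
So the probability of at least one match is 1 − 0.489 = 0.511.

0.511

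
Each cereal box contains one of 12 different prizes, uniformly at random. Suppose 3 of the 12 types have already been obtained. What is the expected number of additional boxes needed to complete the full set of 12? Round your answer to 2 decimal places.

33.95

Starting from 3 distinct types, each trial gives a new one with probability (12−i)/12 when i types are held, so the wait for the next new type is 12/(12−i).
E = 12/9 + 12/8 + 12/7 + 12/6 + 12/5 + 12/4 + 12/3 + 12/2 + 12/1 = 7129/210 ≈ 33.95.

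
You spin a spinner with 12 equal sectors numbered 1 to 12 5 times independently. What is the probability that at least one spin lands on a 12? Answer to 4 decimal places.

P(no spin lands on a 12) = (11/12)^5 ≈ 0.6472.
P(at least one) = 1 − 0.6472 = 0.3528.

0.3528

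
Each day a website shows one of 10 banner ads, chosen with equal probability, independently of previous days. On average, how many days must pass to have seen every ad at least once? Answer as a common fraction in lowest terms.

After i distinct types are collected, each trial gives a new one with probability (10−i)/10, so the expected wait for the next new type is 10/(10−i).
E = 10/10 + 10/9 + 10/8 + 10/7 + 10/6 + 10/5 + 10/4 + 10/3 + 10/2 + 10/1 = 7381/252.

7381/252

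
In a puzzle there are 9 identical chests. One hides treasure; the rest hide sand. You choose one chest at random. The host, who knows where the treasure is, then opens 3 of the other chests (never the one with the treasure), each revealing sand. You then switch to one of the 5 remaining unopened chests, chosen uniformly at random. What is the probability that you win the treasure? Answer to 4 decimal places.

Your original chest holds the treasure with probability 1/9, so the other 8 collectively hold it with probability 8/9.
The host can always find 3 empty chests to open, so the reveals don't change that 8/9; it is now spread over the 5 remaining unopened chests.
P(win by switching) = (8/9) · (1/5) = 8/45 ≈ 0.1778.

0.1778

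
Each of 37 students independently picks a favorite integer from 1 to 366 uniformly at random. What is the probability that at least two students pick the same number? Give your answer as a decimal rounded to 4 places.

0.8479

It's easier to compute the probability that all 37 are distinct.
P(all distinct) = 366/366 · 365/366 · ··· · 330/366 ≈ 0.1521.
So the probability of at least one match is 1 − 0.1521 = 0.8479.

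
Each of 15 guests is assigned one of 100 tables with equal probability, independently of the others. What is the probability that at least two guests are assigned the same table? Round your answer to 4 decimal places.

0.6687

It's easier to compute the probability that all 15 are distinct.
P(all distinct) = 100/100 · 99/100 · ··· · 86/100 ≈ 0.3313.
So the probability of at least one match is 1 − 0.3313 = 0.6687.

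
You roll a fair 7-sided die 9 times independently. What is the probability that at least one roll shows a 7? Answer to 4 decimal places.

P(no roll shows a 7) = (6/7)^9 ≈ 0.2497.
P(at least one) = 1 − 0.2497 = 0.7503.

0.7503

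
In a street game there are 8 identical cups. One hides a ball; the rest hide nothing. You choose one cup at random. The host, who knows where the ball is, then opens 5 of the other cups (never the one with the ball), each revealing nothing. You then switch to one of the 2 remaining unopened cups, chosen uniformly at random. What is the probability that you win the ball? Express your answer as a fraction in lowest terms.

7/16

Your original cup holds the ball with probability 1/8, so the other 7 collectively hold it with probability 7/8.
The host can always find 5 empty cups to open, so the reveals don't change that 7/8; it is now spread over the 2 remaining unopened cups.
P(win by switching) = (7/8) · (1/2) = 7/16.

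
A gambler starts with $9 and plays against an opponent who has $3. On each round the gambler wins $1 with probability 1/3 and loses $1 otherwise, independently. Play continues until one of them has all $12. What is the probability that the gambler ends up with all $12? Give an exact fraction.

Let r = q/p = (2/3)/(1/3) = 2. The recurrence P(i) = p·P(i+1) + q·P(i−1) with P(0)=0, P(12)=1 gives P(i) = (1 − r^i)/(1 − r^12).
P(9) = (1 − (2)^9) / (1 − (2)^12) = 73/585.

73/585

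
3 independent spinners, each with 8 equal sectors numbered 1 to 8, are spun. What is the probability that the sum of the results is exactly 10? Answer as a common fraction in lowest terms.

9/128

There are 8^3 = 512 equally likely outcomes.
The number of ordered 3-tuples from {1,…,8} summing to 10 is 36.
P(sum = 10) = 36/512 = 9/128.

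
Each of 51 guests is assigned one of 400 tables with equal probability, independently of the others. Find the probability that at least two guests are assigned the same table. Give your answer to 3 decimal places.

0.964

It's easier to compute the probability that all 51 are distinct.
P(all distinct) = 400/400 · 399/400 · ··· · 350/400 ≈ 0.036.
So the probability of at least one match is 1 − 0.036 = 0.964.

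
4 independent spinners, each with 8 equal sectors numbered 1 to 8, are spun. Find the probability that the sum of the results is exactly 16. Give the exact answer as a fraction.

There are 8^4 = 4096 equally likely outcomes.
The number of ordered 4-tuples from {1,…,8} summing to 16 is 315.
P(sum = 16) = 315/4096.

315/4096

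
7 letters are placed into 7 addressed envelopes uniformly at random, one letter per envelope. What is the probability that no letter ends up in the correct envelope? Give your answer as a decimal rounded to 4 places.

This is the derangement probability: permutations of 7 with no fixed point.
D(7) = 7! · (1 − 1/1! + 1/2! − ··· + (−1)^7/7!) = 1854.
P = 1854/5040 = 103/280 ≈ 0.3679.

0.3679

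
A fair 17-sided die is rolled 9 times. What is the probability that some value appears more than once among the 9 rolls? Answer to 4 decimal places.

0.9256

P(all 9 different) = 17/17 · 16/17 · ··· · 9/17 ≈ 0.0744.
P(at least two equal) = 1 − 0.0744 = 0.9256.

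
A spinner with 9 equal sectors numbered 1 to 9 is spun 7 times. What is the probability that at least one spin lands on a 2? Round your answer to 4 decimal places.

0.5615

P(no spin lands on a 2) = (8/9)^7 ≈ 0.4385.
P(at least one) = 1 − 0.4385 = 0.5615.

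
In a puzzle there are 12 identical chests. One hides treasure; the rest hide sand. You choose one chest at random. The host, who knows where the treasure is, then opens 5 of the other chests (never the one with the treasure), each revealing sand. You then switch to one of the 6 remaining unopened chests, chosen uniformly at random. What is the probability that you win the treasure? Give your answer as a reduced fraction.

11/72

Your original chest holds the treasure with probability 1/12, so the other 11 collectively hold it with probability 11/12.
The host can always find 5 empty chests to open, so the reveals don't change that 11/12; it is now spread over the 6 remaining unopened chests.
P(win by switching) = (11/12) · (1/6) = 11/72.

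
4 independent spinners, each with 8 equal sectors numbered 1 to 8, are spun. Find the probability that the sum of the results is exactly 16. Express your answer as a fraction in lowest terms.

315/4096

There are 8^4 = 4096 equally likely outcomes.
The number of ordered 4-tuples from {1,…,8} summing to 16 is 315.
P(sum = 16) = 315/4096.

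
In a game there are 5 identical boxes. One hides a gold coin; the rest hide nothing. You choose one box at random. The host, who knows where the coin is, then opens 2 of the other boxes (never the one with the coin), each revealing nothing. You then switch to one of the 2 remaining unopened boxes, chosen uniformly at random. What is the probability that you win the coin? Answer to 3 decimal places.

0.400

Your original box holds the coin with probability 1/5, so the other 4 collectively hold it with probability 4/5.
The host can always find 2 empty boxes to open, so the reveals don't change that 4/5; it is now spread over the 2 remaining unopened boxes.
P(win by switching) = (4/5) · (1/2) = 2/5 ≈ 0.400.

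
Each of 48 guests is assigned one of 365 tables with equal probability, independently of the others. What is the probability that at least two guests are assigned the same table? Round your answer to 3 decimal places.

It's easier to compute the probability that all 48 are distinct.
P(all distinct) = 365/365 · 364/365 · ··· · 318/365 ≈ 0.039.
So the probability of at least one match is 1 − 0.039 = 0.961.

0.961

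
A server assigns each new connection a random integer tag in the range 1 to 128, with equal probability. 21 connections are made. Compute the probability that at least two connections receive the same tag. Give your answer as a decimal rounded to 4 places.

0.8238

It's easier to compute the probability that all 21 are distinct.
P(all distinct) = 128/128 · 127/128 · ··· · 108/128 ≈ 0.1762.
So the probability of at least one match is 1 − 0.1762 = 0.8238.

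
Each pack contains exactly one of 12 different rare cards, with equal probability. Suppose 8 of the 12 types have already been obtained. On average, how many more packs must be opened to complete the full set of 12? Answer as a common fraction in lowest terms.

25

Starting from 8 distinct types, each trial gives a new one with probability (12−i)/12 when i types are held, so the wait for the next new type is 12/(12−i).
E = 12/4 + 12/3 + 12/2 + 12/1 = 25.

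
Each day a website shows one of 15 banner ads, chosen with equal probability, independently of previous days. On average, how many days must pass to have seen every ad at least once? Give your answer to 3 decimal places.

After i distinct types are collected, each trial gives a new one with probability (15−i)/15, so the expected wait for the next new type is 15/(15−i).
E = 15/15 + 15/14 + 15/13 + 15/12 + 15/11 + 15/10 + 15/9 + 15/8 + 15/7 + 15/6 + 15/5 + 15/4 + 15/3 + 15/2 + 15/1 = 1195757/24024 ≈ 49.773.

49.773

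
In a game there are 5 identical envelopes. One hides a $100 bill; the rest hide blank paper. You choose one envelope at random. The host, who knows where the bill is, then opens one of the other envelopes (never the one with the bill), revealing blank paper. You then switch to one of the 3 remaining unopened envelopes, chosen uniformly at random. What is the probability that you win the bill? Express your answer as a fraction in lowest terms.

Your original envelope holds the bill with probability 1/5, so the other 4 collectively hold it with probability 4/5.
The host can always find an empty envelope to open, so this doesn't change that 4/5; it is now spread over the 3 remaining unopened envelopes.
P(win by switching) = (4/5) · (1/3) = 4/15.

4/15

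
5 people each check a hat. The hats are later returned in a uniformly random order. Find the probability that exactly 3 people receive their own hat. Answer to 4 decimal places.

Choose which 3 of the 5 are fixed: C(5,3) = 10 ways.
The remaining 2 must have no fixed point: D(2) = 1.
P = 10·1/120 = 1/12 ≈ 0.0833.

0.0833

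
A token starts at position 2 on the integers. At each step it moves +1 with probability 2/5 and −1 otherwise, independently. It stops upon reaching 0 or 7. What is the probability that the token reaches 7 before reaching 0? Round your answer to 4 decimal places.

0.0777

Let r = q/p = (3/5)/(2/5) = 3/2. The recurrence P(i) = p·P(i+1) + q·P(i−1) with P(0)=0, P(7)=1 gives P(i) = (1 − r^i)/(1 − r^7).
P(2) = (1 − (3/2)^2) / (1 − (3/2)^7) = 160/2059 ≈ 0.0777.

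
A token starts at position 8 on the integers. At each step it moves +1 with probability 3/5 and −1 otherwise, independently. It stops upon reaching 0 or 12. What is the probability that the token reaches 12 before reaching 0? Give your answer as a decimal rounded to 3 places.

0.968

Let r = q/p = (2/5)/(3/5) = 2/3. The recurrence P(i) = p·P(i+1) + q·P(i−1) with P(0)=0, P(12)=1 gives P(i) = (1 − r^i)/(1 − r^12).
P(8) = (1 − (2/3)^8) / (1 − (2/3)^12) = 7857/8113 ≈ 0.968.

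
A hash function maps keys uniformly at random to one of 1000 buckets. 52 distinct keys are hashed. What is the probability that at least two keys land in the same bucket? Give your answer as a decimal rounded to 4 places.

0.7406

It's easier to compute the probability that all 52 are distinct.
P(all distinct) = 1000/1000 · 999/1000 · ··· · 949/1000 ≈ 0.2594.
So the probability of at least one match is 1 − 0.2594 = 0.7406.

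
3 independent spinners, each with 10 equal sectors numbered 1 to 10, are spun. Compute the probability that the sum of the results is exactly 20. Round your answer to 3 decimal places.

0.063

There are 10^3 = 1000 equally likely outcomes.
The number of ordered 3-tuples from {1,…,10} summing to 20 is 63.
P(sum = 20) = 63/1000 ≈ 0.063.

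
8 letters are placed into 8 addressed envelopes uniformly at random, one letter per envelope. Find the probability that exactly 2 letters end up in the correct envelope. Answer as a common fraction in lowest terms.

Choose which 2 of the 8 are fixed: C(8,2) = 28 ways.
The remaining 6 must have no fixed point: D(6) = 265.
P = 28·265/40320 = 53/288.

53/288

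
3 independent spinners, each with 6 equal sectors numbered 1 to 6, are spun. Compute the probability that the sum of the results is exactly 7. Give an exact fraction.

There are 6^3 = 216 equally likely outcomes.
The number of ordered 3-tuples from {1,…,6} summing to 7 is 15.
P(sum = 7) = 15/216 = 5/72.

5/72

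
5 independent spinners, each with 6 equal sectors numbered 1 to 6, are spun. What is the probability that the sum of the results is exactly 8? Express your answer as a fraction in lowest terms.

35/7776

There are 6^5 = 7776 equally likely outcomes.
The number of ordered 5-tuples from {1,…,6} summing to 8 is 35.
P(sum = 8) = 35/7776.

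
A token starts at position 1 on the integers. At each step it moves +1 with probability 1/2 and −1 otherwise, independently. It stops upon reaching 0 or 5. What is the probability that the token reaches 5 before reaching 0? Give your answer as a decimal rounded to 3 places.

With a fair step, P(i) = ½P(i−1) + ½P(i+1) with P(0)=0, P(5)=1 has the linear solution P(i) = i/5.
P(1) = 1/5 ≈ 0.200.

0.200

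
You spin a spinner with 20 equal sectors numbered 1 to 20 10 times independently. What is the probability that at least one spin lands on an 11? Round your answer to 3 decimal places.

P(no spin lands on an 11) = (19/20)^10 ≈ 0.599.
P(at least one) = 1 − 0.599 = 0.401.

0.401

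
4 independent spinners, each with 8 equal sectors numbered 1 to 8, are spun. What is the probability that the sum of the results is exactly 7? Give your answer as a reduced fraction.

There are 8^4 = 4096 equally likely outcomes.
The number of ordered 4-tuples from {1,…,8} summing to 7 is 20.
P(sum = 7) = 20/4096 = 5/1024.

5/1024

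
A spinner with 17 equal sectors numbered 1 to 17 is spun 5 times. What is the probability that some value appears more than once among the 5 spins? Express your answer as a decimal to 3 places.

P(all 5 different) = 17/17 · 16/17 · ··· · 13/17 ≈ 0.523.
P(at least two equal) = 1 − 0.523 = 0.477.

0.477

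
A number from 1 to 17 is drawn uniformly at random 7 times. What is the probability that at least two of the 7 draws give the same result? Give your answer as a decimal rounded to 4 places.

0.7611

P(all 7 different) = 17/17 · 16/17 · ··· · 11/17 ≈ 0.2389.
P(at least two equal) = 1 − 0.2389 = 0.7611.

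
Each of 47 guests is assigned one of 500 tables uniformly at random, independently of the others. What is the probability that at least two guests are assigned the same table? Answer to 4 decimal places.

It's easier to compute the probability that all 47 are distinct.
P(all distinct) = 500/500 · 499/500 · ··· · 454/500 ≈ 0.1073.
So the probability of at least one match is 1 − 0.1073 = 0.8927.

0.8927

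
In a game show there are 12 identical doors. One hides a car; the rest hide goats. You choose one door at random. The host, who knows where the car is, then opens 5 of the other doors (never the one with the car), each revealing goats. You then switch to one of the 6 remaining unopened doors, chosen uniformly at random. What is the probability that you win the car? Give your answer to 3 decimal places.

Your original door holds the car with probability 1/12, so the other 11 collectively hold it with probability 11/12.
The host can always find 5 empty doors to open, so the reveals don't change that 11/12; it is now spread over the 6 remaining unopened doors.
P(win by switching) = (11/12) · (1/6) = 11/72 ≈ 0.153.

0.153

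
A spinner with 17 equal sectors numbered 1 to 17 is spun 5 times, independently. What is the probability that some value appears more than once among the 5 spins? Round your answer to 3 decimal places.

0.477

P(all 5 different) = 17/17 · 16/17 · ··· · 13/17 ≈ 0.523.
P(at least two equal) = 1 − 0.523 = 0.477.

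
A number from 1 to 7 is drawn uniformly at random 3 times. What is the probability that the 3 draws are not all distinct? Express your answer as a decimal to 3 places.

P(all 3 different) = 7/7 · 6/7 · ··· · 5/7 ≈ 0.612.
P(at least two equal) = 1 − 0.612 = 0.388.

0.388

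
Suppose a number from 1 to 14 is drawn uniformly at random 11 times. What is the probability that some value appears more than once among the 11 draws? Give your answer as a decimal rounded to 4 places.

P(all 11 different) = 14/14 · 13/14 · ··· · 4/14 ≈ 0.0036.
P(at least two equal) = 1 − 0.0036 = 0.9964.

0.9964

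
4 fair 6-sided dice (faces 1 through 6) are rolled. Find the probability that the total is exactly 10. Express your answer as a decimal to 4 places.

There are 6^4 = 1296 equally likely outcomes.
The number of ordered 4-tuples from {1,…,6} summing to 10 is 80.
P(sum = 10) = 80/1296 = 5/81 ≈ 0.0617.

0.0617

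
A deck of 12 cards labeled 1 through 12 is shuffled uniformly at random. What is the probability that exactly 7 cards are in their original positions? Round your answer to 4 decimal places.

0.0001

Choose which 7 of the 12 are fixed: C(12,7) = 792 ways.
The remaining 5 must have no fixed point: D(5) = 44.
P = 792·44/479001600 = 11/151200 ≈ 0.0001.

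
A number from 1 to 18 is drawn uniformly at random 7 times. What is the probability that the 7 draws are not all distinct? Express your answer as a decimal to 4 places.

P(all 7 different) = 18/18 · 17/18 · ··· · 12/18 ≈ 0.2620.
P(at least two equal) = 1 − 0.2620 = 0.7380.

0.7380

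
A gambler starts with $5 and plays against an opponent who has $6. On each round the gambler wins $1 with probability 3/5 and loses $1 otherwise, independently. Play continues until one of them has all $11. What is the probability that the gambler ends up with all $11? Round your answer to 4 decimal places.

Let r = q/p = (2/5)/(3/5) = 2/3. The recurrence P(i) = p·P(i+1) + q·P(i−1) with P(0)=0, P(11)=1 gives P(i) = (1 − r^i)/(1 − r^11).
P(5) = (1 − (2/3)^5) / (1 − (2/3)^11) = 153819/175099 ≈ 0.8785.

0.8785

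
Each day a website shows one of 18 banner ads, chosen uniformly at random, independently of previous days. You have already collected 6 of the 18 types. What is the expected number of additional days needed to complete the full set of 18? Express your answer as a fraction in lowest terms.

Starting from 6 distinct types, each trial gives a new one with probability (18−i)/18 when i types are held, so the wait for the next new type is 18/(18−i).
E = 18/12 + 18/11 + 18/10 + 18/9 + 18/8 + 18/7 + 18/6 + 18/5 + 18/4 + 18/3 + 18/2 + 18/1 = 86021/1540.

86021/1540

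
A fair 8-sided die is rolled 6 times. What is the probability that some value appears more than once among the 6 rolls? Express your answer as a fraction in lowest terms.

P(all 6 different) = 8/8 · 7/8 · ··· · 3/8 = 315/4096.
P(at least two equal) = 1 − 315/4096 = 3781/4096.

3781/4096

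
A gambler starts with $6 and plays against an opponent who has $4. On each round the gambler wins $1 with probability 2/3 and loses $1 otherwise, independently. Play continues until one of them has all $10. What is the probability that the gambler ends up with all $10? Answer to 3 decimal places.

0.985

Let r = q/p = (1/3)/(2/3) = 1/2. The recurrence P(i) = p·P(i+1) + q·P(i−1) with P(0)=0, P(10)=1 gives P(i) = (1 − r^i)/(1 − r^10).
P(6) = (1 − (1/2)^6) / (1 − (1/2)^10) = 336/341 ≈ 0.985.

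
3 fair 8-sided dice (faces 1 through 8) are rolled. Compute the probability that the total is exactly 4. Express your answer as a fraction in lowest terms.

There are 8^3 = 512 equally likely outcomes.
The number of ordered 3-tuples from {1,…,8} summing to 4 is 3.
P(sum = 4) = 3/512.

3/512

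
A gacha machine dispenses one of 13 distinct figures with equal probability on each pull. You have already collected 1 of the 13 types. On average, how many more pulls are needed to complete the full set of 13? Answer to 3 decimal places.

Starting from 1 distinct type, each trial gives a new one with probability (13−i)/13 when i types are held, so the wait for the next new type is 13/(13−i).
E = 13/12 + 13/11 + 13/10 + 13/9 + 13/8 + 13/7 + 13/6 + 13/5 + 13/4 + 13/3 + 13/2 + 13/1 = 1118273/27720 ≈ 40.342.

40.342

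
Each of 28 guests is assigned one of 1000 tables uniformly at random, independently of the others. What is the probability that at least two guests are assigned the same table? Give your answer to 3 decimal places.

It's easier to compute the probability that all 28 are distinct.
P(all distinct) = 1000/1000 · 999/1000 · ··· · 973/1000 ≈ 0.683.
So the probability of at least one match is 1 − 0.683 = 0.317.

0.317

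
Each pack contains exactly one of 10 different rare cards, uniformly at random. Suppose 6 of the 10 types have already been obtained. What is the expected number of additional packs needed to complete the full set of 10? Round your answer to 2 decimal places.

Starting from 6 distinct types, each trial gives a new one with probability (10−i)/10 when i types are held, so the wait for the next new type is 10/(10−i).
E = 10/4 + 10/3 + 10/2 + 10/1 = 125/6 ≈ 20.83.

20.83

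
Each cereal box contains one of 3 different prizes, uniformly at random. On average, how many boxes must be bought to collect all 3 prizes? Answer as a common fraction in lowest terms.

After i distinct types are collected, each trial gives a new one with probability (3−i)/3, so the expected wait for the next new type is 3/(3−i).
E = 3/3 + 3/2 + 3/1 = 11/2.

11/2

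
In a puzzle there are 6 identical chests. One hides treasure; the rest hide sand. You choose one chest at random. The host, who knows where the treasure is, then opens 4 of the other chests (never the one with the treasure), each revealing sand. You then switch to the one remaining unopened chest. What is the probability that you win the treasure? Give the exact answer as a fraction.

5/6

Your original chest holds the treasure with probability 1/6, so the other 5 collectively hold it with probability 5/6.
The host can always find 4 empty chests to open, so the reveals don't change that 5/6; it is now spread over the 1 remaining unopened chest.
P(win by switching) = (5/6) · (1/1) = 5/6.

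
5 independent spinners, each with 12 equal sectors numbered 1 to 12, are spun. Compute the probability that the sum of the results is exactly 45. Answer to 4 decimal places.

There are 12^5 = 248832 equally likely outcomes.
The number of ordered 5-tuples from {1,…,12} summing to 45 is 3701.
P(sum = 45) = 3701/248832 ≈ 0.0149.

0.0149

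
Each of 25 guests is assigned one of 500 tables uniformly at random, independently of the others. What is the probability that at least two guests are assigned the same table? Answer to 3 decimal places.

0.457

It's easier to compute the probability that all 25 are distinct.
P(all distinct) = 500/500 · 499/500 · ··· · 476/500 ≈ 0.543.
So the probability of at least one match is 1 − 0.543 = 0.457.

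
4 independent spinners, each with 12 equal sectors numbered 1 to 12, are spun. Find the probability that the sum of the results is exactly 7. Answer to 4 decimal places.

0.0010

There are 12^4 = 20736 equally likely outcomes.
The number of ordered 4-tuples from {1,…,12} summing to 7 is 20.
P(sum = 7) = 20/20736 = 5/5184 ≈ 0.0010.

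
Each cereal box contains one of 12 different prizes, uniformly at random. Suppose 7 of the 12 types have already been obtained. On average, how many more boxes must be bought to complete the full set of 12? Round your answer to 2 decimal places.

27.40

Starting from 7 distinct types, each trial gives a new one with probability (12−i)/12 when i types are held, so the wait for the next new type is 12/(12−i).
E = 12/5 + 12/4 + 12/3 + 12/2 + 12/1 = 137/5 ≈ 27.40.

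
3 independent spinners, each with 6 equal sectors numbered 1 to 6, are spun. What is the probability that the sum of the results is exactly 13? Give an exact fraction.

7/72

There are 6^3 = 216 equally likely outcomes.
The number of ordered 3-tuples from {1,…,6} summing to 13 is 21.
P(sum = 13) = 21/216 = 7/72.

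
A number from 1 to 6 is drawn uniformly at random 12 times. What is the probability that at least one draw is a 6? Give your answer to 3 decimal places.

0.888

P(no draw is a 6) = (5/6)^12 ≈ 0.112.
P(at least one) = 1 − 0.112 = 0.888.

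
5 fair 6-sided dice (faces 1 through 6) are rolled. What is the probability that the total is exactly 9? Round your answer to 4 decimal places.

0.0090

There are 6^5 = 7776 equally likely outcomes.
The number of ordered 5-tuples from {1,…,6} summing to 9 is 70.
P(sum = 9) = 70/7776 = 35/3888 ≈ 0.0090.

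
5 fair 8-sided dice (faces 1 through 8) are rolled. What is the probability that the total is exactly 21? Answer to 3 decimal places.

0.073

There are 8^5 = 32768 equally likely outcomes.
The number of ordered 5-tuples from {1,…,8} summing to 21 is 2380.
P(sum = 21) = 2380/32768 = 595/8192 ≈ 0.073.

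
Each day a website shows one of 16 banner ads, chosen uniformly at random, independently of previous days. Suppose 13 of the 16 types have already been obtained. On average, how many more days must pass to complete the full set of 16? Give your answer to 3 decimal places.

Starting from 13 distinct types, each trial gives a new one with probability (16−i)/16 when i types are held, so the wait for the next new type is 16/(16−i).
E = 16/3 + 16/2 + 16/1 = 88/3 ≈ 29.333.

29.333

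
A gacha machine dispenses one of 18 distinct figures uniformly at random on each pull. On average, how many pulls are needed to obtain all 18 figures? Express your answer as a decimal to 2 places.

62.91

After i distinct types are collected, each trial gives a new one with probability (18−i)/18, so the expected wait for the next new type is 18/(18−i).
E = 18/18 + 18/17 + 18/16 + 18/15 + 18/14 + 18/13 + 18/12 + 18/11 + 18/10 + 18/9 + 18/8 + 18/7 + 18/6 + 18/5 + 18/4 + 18/3 + 18/2 + 18/1 = 42822903/680680 ≈ 62.91.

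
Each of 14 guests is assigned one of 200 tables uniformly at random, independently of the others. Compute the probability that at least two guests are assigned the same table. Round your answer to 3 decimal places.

It's easier to compute the probability that all 14 are distinct.
P(all distinct) = 200/200 · 199/200 · ··· · 187/200 ≈ 0.628.
So the probability of at least one match is 1 − 0.628 = 0.372.

0.372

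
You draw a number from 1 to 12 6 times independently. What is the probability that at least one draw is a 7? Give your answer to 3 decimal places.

P(no draw is a 7) = (11/12)^6 ≈ 0.593.
P(at least one) = 1 − 0.593 = 0.407.

0.407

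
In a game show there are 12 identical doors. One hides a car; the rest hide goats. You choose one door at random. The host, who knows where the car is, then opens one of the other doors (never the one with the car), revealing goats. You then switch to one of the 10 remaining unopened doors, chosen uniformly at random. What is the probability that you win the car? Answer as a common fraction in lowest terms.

Your original door holds the car with probability 1/12, so the other 11 collectively hold it with probability 11/12.
The host can always find an empty door to open, so this doesn't change that 11/12; it is now spread over the 10 remaining unopened doors.
P(win by switching) = (11/12) · (1/10) = 11/120.

11/120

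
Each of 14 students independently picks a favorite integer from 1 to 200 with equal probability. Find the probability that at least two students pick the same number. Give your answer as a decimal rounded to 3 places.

0.372

It's easier to compute the probability that all 14 are distinct.
P(all distinct) = 200/200 · 199/200 · ··· · 187/200 ≈ 0.628.
So the probability of at least one match is 1 − 0.628 = 0.372.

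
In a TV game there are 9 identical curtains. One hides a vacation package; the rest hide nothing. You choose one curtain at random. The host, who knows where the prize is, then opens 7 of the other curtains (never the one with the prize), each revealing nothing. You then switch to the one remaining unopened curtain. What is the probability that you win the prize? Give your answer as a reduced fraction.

Your original curtain holds the prize with probability 1/9, so the other 8 collectively hold it with probability 8/9.
The host can always find 7 empty curtains to open, so the reveals don't change that 8/9; it is now spread over the 1 remaining unopened curtain.
P(win by switching) = (8/9) · (1/1) = 8/9.

8/9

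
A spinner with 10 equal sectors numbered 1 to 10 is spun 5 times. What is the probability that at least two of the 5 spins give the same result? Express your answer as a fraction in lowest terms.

P(all 5 different) = 10/10 · 9/10 · ··· · 6/10 = 189/625.
P(at least two equal) = 1 − 189/625 = 436/625.

436/625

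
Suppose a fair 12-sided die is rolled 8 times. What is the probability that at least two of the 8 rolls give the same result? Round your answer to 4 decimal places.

0.9536

P(all 8 different) = 12/12 · 11/12 · ··· · 5/12 ≈ 0.0464.
P(at least two equal) = 1 − 0.0464 = 0.9536.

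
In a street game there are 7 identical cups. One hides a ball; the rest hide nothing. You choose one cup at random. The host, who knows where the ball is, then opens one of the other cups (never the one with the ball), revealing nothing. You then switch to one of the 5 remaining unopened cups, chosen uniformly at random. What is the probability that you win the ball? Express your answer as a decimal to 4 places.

0.1714

Your original cup holds the ball with probability 1/7, so the other 6 collectively hold it with probability 6/7.
The host can always find an empty cup to open, so this doesn't change that 6/7; it is now spread over the 5 remaining unopened cups.
P(win by switching) = (6/7) · (1/5) = 6/35 ≈ 0.1714.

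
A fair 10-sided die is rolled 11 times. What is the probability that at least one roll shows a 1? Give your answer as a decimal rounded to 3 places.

0.686

P(no roll shows a 1) = (9/10)^11 ≈ 0.314.
P(at least one) = 1 − 0.314 = 0.686.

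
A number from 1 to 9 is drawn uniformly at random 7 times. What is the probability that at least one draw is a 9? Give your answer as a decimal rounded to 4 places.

P(no draw is a 9) = (8/9)^7 ≈ 0.4385.
P(at least one) = 1 − 0.4385 = 0.5615.

0.5615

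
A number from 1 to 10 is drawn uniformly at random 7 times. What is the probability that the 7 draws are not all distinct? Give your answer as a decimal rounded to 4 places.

P(all 7 different) = 10/10 · 9/10 · ··· · 4/10 ≈ 0.0605.
P(at least two equal) = 1 − 0.0605 = 0.9395.

0.9395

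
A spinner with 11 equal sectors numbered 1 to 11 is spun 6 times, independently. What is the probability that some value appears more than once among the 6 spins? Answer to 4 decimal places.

P(all 6 different) = 11/11 · 10/11 · ··· · 6/11 ≈ 0.1878.
P(at least two equal) = 1 − 0.1878 = 0.8122.

0.8122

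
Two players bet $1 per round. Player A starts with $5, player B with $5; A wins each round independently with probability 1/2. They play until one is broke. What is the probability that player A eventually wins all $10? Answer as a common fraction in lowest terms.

With a fair step, P(i) = ½P(i−1) + ½P(i+1) with P(0)=0, P(10)=1 has the linear solution P(i) = i/10.
P(5) = 5/10 = 1/2.

1/2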